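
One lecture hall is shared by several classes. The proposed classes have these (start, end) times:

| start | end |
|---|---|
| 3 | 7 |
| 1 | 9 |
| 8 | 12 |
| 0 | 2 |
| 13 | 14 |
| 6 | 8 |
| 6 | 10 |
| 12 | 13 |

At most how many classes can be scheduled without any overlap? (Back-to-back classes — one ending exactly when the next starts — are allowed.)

5

By end time: (0,2), (3,7), (6,8), (1,9), (6,10), (8,12), (12,13), (13,14).
Pick (0,2); next start ≥ 2 → (3,7); next start ≥ 7 → (8,12); next start ≥ 12 → (12,13); next start ≥ 13 → (13,14).
Selected 5 classes.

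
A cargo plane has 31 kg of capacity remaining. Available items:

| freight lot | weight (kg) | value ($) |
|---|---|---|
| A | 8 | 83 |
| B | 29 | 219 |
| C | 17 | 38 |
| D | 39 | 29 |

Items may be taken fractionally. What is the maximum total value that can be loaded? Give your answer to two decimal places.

256.69

Greedy by value/weight ratio, highest first.
Order: A (83/8=10.38) > B (219/29=7.55) > C (38/17=2.24) > D (29/39=0.74)
Fill: take A (8 @ 83) → take 23/29 of B → 173.69; 31/31 used.
Total value = 256.69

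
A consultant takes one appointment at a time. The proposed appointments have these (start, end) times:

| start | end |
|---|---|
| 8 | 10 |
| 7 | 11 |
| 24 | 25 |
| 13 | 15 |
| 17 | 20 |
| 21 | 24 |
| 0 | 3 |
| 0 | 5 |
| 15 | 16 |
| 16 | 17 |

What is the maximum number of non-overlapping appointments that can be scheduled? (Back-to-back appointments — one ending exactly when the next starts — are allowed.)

8

Order by finish time; keep every interval that doesn't clash with the previous kept one.
By end time: (0,3), (0,5), (8,10), (7,11), (13,15), (15,16), (16,17), (17,20), (21,24), (24,25).
Pick (0,3); next start ≥ 3 → (8,10); next start ≥ 10 → (13,15); next start ≥ 15 → (15,16); next start ≥ 16 → (16,17); next start ≥ 17 → (17,20); next start ≥ 20 → (21,24); next start ≥ 24 → (24,25).
Selected 8 appointments.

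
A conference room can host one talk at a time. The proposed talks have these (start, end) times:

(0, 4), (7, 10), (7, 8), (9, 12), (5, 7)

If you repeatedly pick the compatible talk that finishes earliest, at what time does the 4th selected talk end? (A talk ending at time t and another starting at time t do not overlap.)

12

By end time: (0,4), (5,7), (7,8), (7,10), (9,12).
Pick (0,4); next start ≥ 4 → (5,7); next start ≥ 7 → (7,8); next start ≥ 8 → (9,12).
Selected: (0,4) (5,7) (7,8) (9,12)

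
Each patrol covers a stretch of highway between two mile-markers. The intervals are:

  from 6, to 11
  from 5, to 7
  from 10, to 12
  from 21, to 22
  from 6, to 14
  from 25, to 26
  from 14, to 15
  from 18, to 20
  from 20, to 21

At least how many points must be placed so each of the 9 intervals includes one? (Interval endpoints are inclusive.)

6

Sort by right endpoint; whenever an interval is uncovered, place a point at its right end.
Sorted: [5,7] [6,11] [10,12] [6,14] [14,15] [18,20] [20,21] [21,22] [25,26]
{[5,7],[6,11]} hit by 7; {[10,12],[6,14]} hit by 12; {[14,15]} hit by 15; {[18,20],[20,21]} hit by 20; {[21,22]} hit by 22; {[25,26]} hit by 26.
Points: 7, 12, 15, 20, 22, 26 (6 total).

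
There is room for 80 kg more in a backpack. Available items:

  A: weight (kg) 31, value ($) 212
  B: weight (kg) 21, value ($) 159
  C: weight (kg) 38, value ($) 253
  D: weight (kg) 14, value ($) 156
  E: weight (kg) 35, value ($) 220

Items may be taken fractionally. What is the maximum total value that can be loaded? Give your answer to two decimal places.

620.21

Greedy by value/weight ratio, highest first.
Order: D (156/14=11.14) > B (159/21=7.57) > A (212/31=6.84) > C (253/38=6.66) > E (220/35=6.29)
Fill: take D (14 @ 156) → take B (21 @ 159) → take A (31 @ 212) → take 14/38 of C → 93.21; 80/80 used.
Total value = 620.21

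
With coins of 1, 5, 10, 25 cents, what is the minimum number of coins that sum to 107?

7

107 − 4×25→7 − 1×5→2 − 2×1→0
Total coins = 4 + 1 + 2 = 7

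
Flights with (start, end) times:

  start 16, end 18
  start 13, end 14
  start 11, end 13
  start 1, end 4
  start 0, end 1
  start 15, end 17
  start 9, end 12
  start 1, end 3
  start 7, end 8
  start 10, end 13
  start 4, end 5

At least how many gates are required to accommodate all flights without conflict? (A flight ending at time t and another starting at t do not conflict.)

3

Count concurrent intervals with a sweep; the peak is the room count.
Events (time:±→running): 0:+→1 1:-→0 1:+→1 1:+→2 3:-→1 4:-→0 4:+→1 5:-→0 7:+→1 8:-→0 9:+→1 10:+→2 11:+→3 … peak 3.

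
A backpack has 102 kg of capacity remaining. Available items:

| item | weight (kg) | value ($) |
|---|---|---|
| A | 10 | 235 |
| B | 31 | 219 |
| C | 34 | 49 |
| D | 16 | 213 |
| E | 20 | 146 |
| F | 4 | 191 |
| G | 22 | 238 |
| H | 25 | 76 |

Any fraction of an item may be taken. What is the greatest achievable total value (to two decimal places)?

1234.94

Sort by value per unit weight and fill in that order.
Ratios (sorted): F 47.75, A 23.50, D 13.31, G 10.82, E 7.30, B 7.06, H 3.04, C 1.44
take F (4 @ 191); take A (10 @ 235); take D (16 @ 213); take G (22 @ 238); take E (20 @ 146); take 30/31 of B → 211.94. Capacity used 102/102.
Total value = 1234.94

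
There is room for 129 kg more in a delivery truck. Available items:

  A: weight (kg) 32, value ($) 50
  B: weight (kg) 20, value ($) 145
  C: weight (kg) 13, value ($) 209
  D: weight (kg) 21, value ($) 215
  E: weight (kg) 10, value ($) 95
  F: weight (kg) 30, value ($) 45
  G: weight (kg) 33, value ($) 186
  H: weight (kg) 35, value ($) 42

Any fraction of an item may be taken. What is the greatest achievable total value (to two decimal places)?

900.00

Greedy by value/weight ratio, highest first.
Ratios (sorted): C 16.08, D 10.24, E 9.50, B 7.25, G 5.64, A 1.56, F 1.50, H 1.20
take C (13 @ 209); take D (21 @ 215); take E (10 @ 95); take B (20 @ 145); take G (33 @ 186); take A (32 @ 50). Capacity used 129/129.
Total value = 900.00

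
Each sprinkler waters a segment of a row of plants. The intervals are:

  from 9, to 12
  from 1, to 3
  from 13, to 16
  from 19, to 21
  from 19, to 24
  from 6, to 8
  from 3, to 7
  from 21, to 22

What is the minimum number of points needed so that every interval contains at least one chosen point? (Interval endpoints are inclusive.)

Sort by right endpoint; whenever an interval is uncovered, place a point at its right end.
By right end: [1,3]  [3,7]  [6,8]  [9,12]  [13,16]  [19,21]  [21,22]  [19,24]
[1,3] uncovered → point at 3; [6,8] uncovered → point at 8; [9,12] uncovered → point at 12; [13,16] uncovered → point at 16; [19,21] uncovered → point at 21.
Points: 3, 8, 12, 16, 21 (5 total).

5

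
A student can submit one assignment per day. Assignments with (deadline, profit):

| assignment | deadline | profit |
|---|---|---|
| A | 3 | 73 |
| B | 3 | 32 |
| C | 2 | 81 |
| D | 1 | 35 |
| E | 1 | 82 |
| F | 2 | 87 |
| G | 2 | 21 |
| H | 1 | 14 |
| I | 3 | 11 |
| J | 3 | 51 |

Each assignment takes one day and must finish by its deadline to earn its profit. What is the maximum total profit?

242

Sort by profit descending; place each in the latest free slot ≤ its deadline.
By profit: F(d2,87), E(d1,82), C(d2,81), A(d3,73), J(d3,51), D(d1,35), B(d3,32), G(d2,21), H(d1,14), I(d3,11)
F→slot 2; E→slot 1; C skipped; A→slot 3; J skipped; D skipped; B skipped; G skipped; H skipped; I skipped.
Profit = 82 + 87 + 73 = 242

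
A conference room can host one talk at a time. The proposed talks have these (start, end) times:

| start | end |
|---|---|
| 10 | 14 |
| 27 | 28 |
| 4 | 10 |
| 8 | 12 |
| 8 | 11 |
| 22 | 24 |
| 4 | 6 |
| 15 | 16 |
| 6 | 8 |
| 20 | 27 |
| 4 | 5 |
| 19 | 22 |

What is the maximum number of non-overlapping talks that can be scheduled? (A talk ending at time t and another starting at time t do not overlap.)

7

Order by finish time; keep every interval that doesn't clash with the previous kept one.
By end time: (4,5), (4,6), (6,8), (4,10), (8,11), (8,12), (10,14), (15,16), (19,22), (22,24), (20,27), (27,28).
Pick (4,5); next start ≥ 5 → (6,8); next start ≥ 8 → (8,11); next start ≥ 11 → (15,16); next start ≥ 16 → (19,22); next start ≥ 22 → (22,24); next start ≥ 24 → (27,28).
Selected 7 talks.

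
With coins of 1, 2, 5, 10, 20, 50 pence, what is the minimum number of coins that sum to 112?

112 − 2×50→12 − 1×10→2 − 1×2→0
Total coins = 2 + 1 + 1 = 4

4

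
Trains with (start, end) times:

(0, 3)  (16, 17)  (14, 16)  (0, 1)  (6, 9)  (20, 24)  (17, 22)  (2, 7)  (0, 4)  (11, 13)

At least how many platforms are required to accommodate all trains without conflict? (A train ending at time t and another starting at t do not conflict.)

starts: [0, 0, 0, 2, 6, 11, 14, 16, 17, 20]
ends:   [1, 3, 4, 7, 9, 13, 16, 17, 22, 24]
s0→1 s0→2 s0→3  — peak 3.

3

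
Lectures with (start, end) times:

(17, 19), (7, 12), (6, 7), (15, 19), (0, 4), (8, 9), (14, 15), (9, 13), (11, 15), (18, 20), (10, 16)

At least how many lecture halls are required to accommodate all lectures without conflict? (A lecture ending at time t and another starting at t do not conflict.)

4

Events (time:±→running): 0:+→1 4:-→0 6:+→1 7:-→0 7:+→1 8:+→2 9:-→1 9:+→2 10:+→3 11:+→4 … peak 4.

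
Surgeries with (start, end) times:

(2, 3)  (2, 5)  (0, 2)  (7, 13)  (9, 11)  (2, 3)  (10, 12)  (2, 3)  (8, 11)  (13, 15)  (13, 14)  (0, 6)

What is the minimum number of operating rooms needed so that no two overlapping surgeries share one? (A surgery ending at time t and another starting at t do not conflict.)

5

Count concurrent intervals with a sweep; the peak is the room count.
Events (time:±→running): 0:+→1 0:+→2 2:-→1 2:+→2 2:+→3 2:+→4 2:+→5 … peak 5.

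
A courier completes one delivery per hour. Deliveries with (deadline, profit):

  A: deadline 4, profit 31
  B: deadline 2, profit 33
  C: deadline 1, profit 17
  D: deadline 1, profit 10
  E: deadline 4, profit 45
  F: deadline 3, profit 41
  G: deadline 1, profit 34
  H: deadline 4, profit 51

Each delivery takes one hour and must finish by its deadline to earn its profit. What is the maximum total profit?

Take jobs in profit order; each goes to the latest open slot no later than its deadline.
Profit order: H=51 E=45 F=41 G=34 B=33 A=31 C=17 D=10
Assign: H→slot 4, E→slot 3, F→slot 2, G→slot 1, B skipped, A skipped, C skipped, D skipped.
Slots: [1:G] [2:F] [3:E] [4:H]
Profit = 34 + 41 + 45 + 51 = 171

171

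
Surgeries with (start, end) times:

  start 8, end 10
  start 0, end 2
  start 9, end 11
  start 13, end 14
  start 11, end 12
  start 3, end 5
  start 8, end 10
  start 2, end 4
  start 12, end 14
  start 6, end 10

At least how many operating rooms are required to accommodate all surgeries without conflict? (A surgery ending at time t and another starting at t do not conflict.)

The answer is the maximum number of intervals overlapping at any instant.
Events (time:±→running): 0:+→1 2:-→0 2:+→1 3:+→2 4:-→1 5:-→0 6:+→1 8:+→2 8:+→3 9:+→4 … peak 4.

4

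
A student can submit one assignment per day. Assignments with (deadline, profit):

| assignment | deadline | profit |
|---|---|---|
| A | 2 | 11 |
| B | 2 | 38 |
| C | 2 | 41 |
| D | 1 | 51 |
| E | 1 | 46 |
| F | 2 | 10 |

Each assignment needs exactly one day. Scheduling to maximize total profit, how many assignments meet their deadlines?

2

Sort by profit descending; place each in the latest free slot ≤ its deadline.
By profit: D(d1,51), E(d1,46), C(d2,41), B(d2,38), A(d2,11), F(d2,10)
D→slot 1; E skipped; C→slot 2; B skipped; A skipped; F skipped.
2 of 6 scheduled.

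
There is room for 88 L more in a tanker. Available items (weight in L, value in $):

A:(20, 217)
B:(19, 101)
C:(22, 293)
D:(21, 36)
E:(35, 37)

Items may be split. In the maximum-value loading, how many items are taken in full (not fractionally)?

4

Sort by value per unit weight and fill in that order.
Order: C (293/22=13.32) > A (217/20=10.85) > B (101/19=5.32) > D (36/21=1.71) > E (37/35=1.06)
Fill: take C (22 @ 293) → take A (20 @ 217) → take B (19 @ 101) → take D (21 @ 36) → take 6/35 of E → 6.34; 88/88 used.
4 item(s) taken whole; one partial (take 6/35 of E).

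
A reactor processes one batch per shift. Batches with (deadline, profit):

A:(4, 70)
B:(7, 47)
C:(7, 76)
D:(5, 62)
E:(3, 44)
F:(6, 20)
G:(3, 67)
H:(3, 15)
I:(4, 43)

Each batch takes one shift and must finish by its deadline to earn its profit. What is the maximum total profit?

409

Sort by profit descending; place each in the latest free slot ≤ its deadline.
Profit order: C=76 A=70 G=67 D=62 B=47 E=44 I=43 F=20 H=15
Assign: C→slot 7, A→slot 4, G→slot 3, D→slot 5, B→slot 6, E→slot 2, I→slot 1, F skipped, H skipped.
Slots: [1:I] [2:E] [3:G] [4:A] [5:D] [6:B] [7:C]
Profit = 43 + 44 + 67 + 70 + 62 + 47 + 76 = 409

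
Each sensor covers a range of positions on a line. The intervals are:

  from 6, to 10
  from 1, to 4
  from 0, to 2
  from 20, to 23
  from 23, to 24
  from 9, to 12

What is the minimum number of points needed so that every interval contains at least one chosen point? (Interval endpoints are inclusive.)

Process intervals by earliest right end; each time one isn't hit yet, stab at its right endpoint.
Sorted: [0,2] [1,4] [6,10] [9,12] [20,23] [23,24]
{[0,2],[1,4]} hit by 2; {[6,10],[9,12]} hit by 10; {[20,23],[23,24]} hit by 23.
Points: 2, 10, 23 (3 total).

3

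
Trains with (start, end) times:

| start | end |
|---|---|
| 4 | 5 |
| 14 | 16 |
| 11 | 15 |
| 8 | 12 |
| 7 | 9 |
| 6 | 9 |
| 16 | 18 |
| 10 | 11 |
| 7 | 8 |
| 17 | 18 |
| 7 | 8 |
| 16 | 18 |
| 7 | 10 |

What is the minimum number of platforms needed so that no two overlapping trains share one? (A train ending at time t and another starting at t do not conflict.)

Events (time:±→running): 4:+→1 5:-→0 6:+→1 7:+→2 7:+→3 7:+→4 7:+→5 … peak 5.

5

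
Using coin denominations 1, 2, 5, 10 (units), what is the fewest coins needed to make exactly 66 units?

Greedy: take as many of the largest coin as possible, then repeat with the remainder.
66 = 6×10 + 1×5 + 1×1
Total coins = 6 + 1 + 1 = 8

8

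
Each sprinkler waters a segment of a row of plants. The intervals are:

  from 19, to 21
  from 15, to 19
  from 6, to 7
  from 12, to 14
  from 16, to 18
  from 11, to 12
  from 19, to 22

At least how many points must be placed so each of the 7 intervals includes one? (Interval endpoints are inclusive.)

Sort by right endpoint; whenever an interval is uncovered, place a point at its right end.
By right end: [6,7]  [11,12]  [12,14]  [16,18]  [15,19]  [19,21]  [19,22]
[6,7] uncovered → point at 7; [11,12] uncovered → point at 12; [16,18] uncovered → point at 18; [19,21] uncovered → point at 21.
Points: 7, 12, 18, 21 (4 total).

4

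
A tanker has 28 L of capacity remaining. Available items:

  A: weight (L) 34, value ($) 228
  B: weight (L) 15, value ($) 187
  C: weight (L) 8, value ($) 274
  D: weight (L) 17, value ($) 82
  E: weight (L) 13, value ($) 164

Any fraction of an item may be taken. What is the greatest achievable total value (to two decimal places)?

525.27

Ratios (sorted): C 34.25, E 12.62, B 12.47, A 6.71, D 4.82
take C (8 @ 274); take E (13 @ 164); take 7/15 of B → 87.27. Capacity used 28/28.
Total value = 525.27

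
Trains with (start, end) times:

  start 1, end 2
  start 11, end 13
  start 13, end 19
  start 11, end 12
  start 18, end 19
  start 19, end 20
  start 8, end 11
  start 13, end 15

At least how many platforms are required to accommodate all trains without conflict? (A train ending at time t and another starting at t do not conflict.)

2

The answer is the maximum number of intervals overlapping at any instant.
starts: [1, 8, 11, 11, 13, 13, 18, 19]
ends:   [2, 11, 12, 13, 15, 19, 19, 20]
s1→1 e2→0 s8→1 e11→0 s11→1 s11→2  — peak 2.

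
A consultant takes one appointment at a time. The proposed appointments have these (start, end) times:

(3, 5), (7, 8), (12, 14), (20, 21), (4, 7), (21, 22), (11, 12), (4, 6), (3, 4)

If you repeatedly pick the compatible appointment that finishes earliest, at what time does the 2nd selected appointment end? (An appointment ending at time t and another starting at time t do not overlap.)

By end time: (3,4), (3,5), (4,6), (4,7), (7,8), (11,12), (12,14), (20,21), (21,22).
Pick (3,4); next start ≥ 4 → (4,6); next start ≥ 6 → (7,8); next start ≥ 8 → (11,12); next start ≥ 12 → (12,14); next start ≥ 14 → (20,21); next start ≥ 21 → (21,22).
Selected: (3,4) (4,6) (7,8) (11,12) (12,14) (20,21) (21,22)

6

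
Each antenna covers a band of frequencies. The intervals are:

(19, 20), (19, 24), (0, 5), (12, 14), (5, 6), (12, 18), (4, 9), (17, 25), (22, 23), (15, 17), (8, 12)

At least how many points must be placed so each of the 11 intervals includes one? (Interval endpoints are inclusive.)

Sorted: [0,5] [5,6] [4,9] [8,12] [12,14] [15,17] [12,18] [19,20] [22,23] [19,24] [17,25]
{[0,5],[5,6],[4,9]} hit by 5; {[8,12],[12,14]} hit by 12; {[15,17],[12,18]} hit by 17; {[19,20]} hit by 20; {[22,23],[19,24],[17,25]} hit by 23.
Points: 5, 12, 17, 20, 23 (5 total).

5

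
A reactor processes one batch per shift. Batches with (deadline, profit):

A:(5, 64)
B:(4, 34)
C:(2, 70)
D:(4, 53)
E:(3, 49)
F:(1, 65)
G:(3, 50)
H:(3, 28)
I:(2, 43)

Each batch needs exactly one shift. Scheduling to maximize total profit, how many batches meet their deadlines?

By profit: C(d2,70), F(d1,65), A(d5,64), D(d4,53), G(d3,50), E(d3,49), I(d2,43), B(d4,34), H(d3,28)
C→slot 2; F→slot 1; A→slot 5; D→slot 4; G→slot 3; E skipped; I skipped; B skipped; H skipped.
5 of 9 scheduled.

5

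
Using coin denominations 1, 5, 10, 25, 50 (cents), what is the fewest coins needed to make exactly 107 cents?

Greedy: take as many of the largest coin as possible, then repeat with the remainder.
107 − 2×50→7 − 1×5→2 − 2×1→0
Total coins = 2 + 1 + 2 = 5

5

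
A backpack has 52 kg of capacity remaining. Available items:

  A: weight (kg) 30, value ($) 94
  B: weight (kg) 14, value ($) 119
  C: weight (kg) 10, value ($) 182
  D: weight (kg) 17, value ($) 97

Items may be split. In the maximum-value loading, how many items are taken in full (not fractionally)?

3

Order: C (182/10=18.20) > B (119/14=8.50) > D (97/17=5.71) > A (94/30=3.13)
Fill: take C (10 @ 182) → take B (14 @ 119) → take D (17 @ 97) → take 11/30 of A → 34.47; 52/52 used.
3 item(s) taken whole; one partial (take 11/30 of A).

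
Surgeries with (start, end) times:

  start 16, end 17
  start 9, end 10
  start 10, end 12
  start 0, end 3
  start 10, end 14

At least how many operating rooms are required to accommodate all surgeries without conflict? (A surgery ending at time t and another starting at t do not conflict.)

Count concurrent intervals with a sweep; the peak is the room count.
Events (time:±→running): 0:+→1 3:-→0 9:+→1 10:-→0 10:+→1 10:+→2 … peak 2.

2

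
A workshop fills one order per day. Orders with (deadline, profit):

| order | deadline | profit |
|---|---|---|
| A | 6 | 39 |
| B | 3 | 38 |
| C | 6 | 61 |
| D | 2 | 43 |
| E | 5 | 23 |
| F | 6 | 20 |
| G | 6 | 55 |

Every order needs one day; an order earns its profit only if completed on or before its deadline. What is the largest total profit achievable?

259

Take jobs in profit order; each goes to the latest open slot no later than its deadline.
By profit: C(d6,61), G(d6,55), D(d2,43), A(d6,39), B(d3,38), E(d5,23), F(d6,20)
C→slot 6; G→slot 5; D→slot 2; A→slot 4; B→slot 3; E→slot 1; F skipped.
Profit = 23 + 43 + 38 + 39 + 55 + 61 = 259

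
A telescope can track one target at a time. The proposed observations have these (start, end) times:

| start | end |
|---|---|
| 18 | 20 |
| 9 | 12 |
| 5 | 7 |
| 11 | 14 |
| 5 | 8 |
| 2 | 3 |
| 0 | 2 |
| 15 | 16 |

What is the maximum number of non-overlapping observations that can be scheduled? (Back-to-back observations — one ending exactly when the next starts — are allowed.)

6

Order by finish time; keep every interval that doesn't clash with the previous kept one.
By end time: (0,2), (2,3), (5,7), (5,8), (9,12), (11,14), (15,16), (18,20).
Pick (0,2); next start ≥ 2 → (2,3); next start ≥ 3 → (5,7); next start ≥ 7 → (9,12); next start ≥ 12 → (15,16); next start ≥ 16 → (18,20).
Selected 6 observations.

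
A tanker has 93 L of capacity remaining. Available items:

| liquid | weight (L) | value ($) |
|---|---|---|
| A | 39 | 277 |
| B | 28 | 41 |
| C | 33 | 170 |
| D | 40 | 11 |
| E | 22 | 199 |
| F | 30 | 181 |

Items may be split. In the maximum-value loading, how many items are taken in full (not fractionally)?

3

Order: E (199/22=9.05) > A (277/39=7.10) > F (181/30=6.03) > C (170/33=5.15) > B (41/28=1.46) > D (11/40=0.28)
Fill: take E (22 @ 199) → take A (39 @ 277) → take F (30 @ 181) → take 2/33 of C → 10.30; 93/93 used.
3 item(s) taken whole; one partial (take 2/33 of C).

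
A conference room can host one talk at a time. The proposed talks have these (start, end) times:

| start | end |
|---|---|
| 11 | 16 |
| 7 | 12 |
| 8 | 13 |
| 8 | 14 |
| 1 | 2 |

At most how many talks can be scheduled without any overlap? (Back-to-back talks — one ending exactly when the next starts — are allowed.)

2

Greedy by earliest finish: after sorting by end time, pick each interval compatible with the last pick.
Sorted by end: (1,2)  (7,12)  (8,13)  (8,14)  (11,16)
take (1,2); take (7,12); skip (11,16).
Selected 2 talks.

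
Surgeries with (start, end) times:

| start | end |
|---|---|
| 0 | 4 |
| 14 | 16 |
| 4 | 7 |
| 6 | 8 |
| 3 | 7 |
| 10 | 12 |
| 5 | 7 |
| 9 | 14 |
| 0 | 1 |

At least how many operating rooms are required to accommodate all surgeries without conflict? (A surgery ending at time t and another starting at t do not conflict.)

4

Count concurrent intervals with a sweep; the peak is the room count.
Events (time:±→running): 0:+→1 0:+→2 1:-→1 3:+→2 4:-→1 4:+→2 5:+→3 6:+→4 … peak 4.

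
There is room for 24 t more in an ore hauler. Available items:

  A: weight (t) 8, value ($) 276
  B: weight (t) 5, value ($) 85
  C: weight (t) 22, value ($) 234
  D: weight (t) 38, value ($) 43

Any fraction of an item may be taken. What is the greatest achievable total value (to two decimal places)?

478.00

Greedy by value/weight ratio, highest first.
Ratios (sorted): A 34.50, B 17.00, C 10.64, D 1.13
take A (8 @ 276); take B (5 @ 85); take 11/22 of C → 117.00. Capacity used 24/24.
Total value = 478.00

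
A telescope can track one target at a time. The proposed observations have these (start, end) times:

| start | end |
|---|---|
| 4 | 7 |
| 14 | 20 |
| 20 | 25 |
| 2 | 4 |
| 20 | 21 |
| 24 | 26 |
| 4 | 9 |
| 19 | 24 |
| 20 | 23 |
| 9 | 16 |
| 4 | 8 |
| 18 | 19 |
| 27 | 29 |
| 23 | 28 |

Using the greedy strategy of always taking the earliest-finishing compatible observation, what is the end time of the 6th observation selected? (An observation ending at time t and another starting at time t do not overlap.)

Sort by end time and greedily take each interval whose start is ≥ the last chosen end.
By end time: (2,4), (4,7), (4,8), (4,9), (9,16), (18,19), (14,20), (20,21), (20,23), (19,24), (20,25), (24,26), (23,28), (27,29).
Pick (2,4); next start ≥ 4 → (4,7); next start ≥ 7 → (9,16); next start ≥ 16 → (18,19); next start ≥ 19 → (20,21); next start ≥ 21 → (24,26); next start ≥ 26 → (27,29).
Selected: (2,4) (4,7) (9,16) (18,19) (20,21) (24,26) (27,29)

26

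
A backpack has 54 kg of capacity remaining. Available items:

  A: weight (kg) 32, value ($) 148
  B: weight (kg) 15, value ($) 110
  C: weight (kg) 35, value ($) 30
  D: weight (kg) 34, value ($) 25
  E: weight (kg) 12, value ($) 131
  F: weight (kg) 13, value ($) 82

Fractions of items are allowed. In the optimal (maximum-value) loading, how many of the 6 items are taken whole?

3

Order: E (131/12=10.92) > B (110/15=7.33) > F (82/13=6.31) > A (148/32=4.62) > C (30/35=0.86) > D (25/34=0.74)
Fill: take E (12 @ 131) → take B (15 @ 110) → take F (13 @ 82) → take 14/32 of A → 64.75; 54/54 used.
3 item(s) taken whole; one partial (take 14/32 of A).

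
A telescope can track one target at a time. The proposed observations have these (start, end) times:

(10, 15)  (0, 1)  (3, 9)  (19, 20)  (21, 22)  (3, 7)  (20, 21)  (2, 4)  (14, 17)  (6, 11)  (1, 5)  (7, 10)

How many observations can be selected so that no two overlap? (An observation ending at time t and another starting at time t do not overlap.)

Greedy by earliest finish: after sorting by end time, pick each interval compatible with the last pick.
Sorted by end: (0,1)  (2,4)  (1,5)  (3,7)  (3,9)  (7,10)  (6,11)  (10,15)  (14,17)  (19,20)  (20,21)  (21,22)
take (0,1); take (2,4); take (7,10); take (10,15); take (19,20); take (20,21); take (21,22).
Selected 7 observations.

7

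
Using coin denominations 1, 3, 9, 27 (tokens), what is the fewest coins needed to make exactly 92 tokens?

92 − 3×27→11 − 1×9→2 − 2×1→0
Total coins = 3 + 1 + 2 = 6

6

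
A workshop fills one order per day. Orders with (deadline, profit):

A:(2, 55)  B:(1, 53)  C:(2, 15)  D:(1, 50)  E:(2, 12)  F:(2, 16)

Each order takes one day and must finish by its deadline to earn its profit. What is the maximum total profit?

Profit order: A=55 B=53 D=50 F=16 C=15 E=12
Assign: A→slot 2, B→slot 1, D skipped, F skipped, C skipped, E skipped.
Slots: [1:B] [2:A]
Profit = 53 + 55 = 108

108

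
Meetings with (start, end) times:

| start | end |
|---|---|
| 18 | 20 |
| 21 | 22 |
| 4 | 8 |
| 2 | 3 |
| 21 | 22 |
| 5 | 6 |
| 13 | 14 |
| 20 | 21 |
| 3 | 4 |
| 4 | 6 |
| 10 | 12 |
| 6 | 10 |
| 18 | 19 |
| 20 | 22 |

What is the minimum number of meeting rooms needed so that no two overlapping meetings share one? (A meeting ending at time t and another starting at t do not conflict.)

The answer is the maximum number of intervals overlapping at any instant.
starts: [2, 3, 4, 4, 5, 6, 10, 13, 18, 18, 20, 20, 21, 21]
ends:   [3, 4, 6, 6, 8, 10, 12, 14, 19, 20, 21, 22, 22, 22]
s2→1 e3→0 s3→1 e4→0 s4→1 s4→2 s5→3  — peak 3.

3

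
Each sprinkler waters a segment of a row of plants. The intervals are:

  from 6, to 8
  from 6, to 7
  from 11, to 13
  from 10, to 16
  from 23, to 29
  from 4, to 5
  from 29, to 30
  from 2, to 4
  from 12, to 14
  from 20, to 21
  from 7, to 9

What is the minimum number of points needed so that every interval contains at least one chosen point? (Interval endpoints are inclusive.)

5

Sort by right endpoint; whenever an interval is uncovered, place a point at its right end.
By right end: [2,4]  [4,5]  [6,7]  [6,8]  [7,9]  [11,13]  [12,14]  [10,16]  [20,21]  [23,29]  [29,30]
[2,4] uncovered → point at 4; [6,7] uncovered → point at 7; [11,13] uncovered → point at 13; [20,21] uncovered → point at 21; [23,29] uncovered → point at 29.
Points: 4, 7, 13, 21, 29 (5 total).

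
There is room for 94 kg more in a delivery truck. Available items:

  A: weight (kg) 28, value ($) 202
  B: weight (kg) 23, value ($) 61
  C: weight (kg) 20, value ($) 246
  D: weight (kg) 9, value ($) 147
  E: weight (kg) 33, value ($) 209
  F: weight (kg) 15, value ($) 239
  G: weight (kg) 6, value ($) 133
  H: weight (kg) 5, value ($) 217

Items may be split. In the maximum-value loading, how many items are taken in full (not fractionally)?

6

Sort by value per unit weight and fill in that order.
Ratios (sorted): H 43.40, G 22.17, D 16.33, F 15.93, C 12.30, A 7.21, E 6.33, B 2.65
take H (5 @ 217); take G (6 @ 133); take D (9 @ 147); take F (15 @ 239); take C (20 @ 246); take A (28 @ 202); take 11/33 of E → 69.67. Capacity used 94/94.
6 item(s) taken whole; one partial (take 11/33 of E).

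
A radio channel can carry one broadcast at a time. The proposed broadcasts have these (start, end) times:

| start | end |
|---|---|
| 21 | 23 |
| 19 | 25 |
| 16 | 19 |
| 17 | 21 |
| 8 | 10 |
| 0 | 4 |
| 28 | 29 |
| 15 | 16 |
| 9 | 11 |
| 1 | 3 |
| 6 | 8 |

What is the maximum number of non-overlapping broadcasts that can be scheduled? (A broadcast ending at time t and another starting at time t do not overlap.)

7

Order by finish time; keep every interval that doesn't clash with the previous kept one.
Sorted by end: (1,3)  (0,4)  (6,8)  (8,10)  (9,11)  (15,16)  (16,19)  (17,21)  (21,23)  (19,25)  (28,29)
take (1,3); take (6,8); take (8,10); skip (9,11); take (15,16); take (16,19); take (21,23); take (28,29).
Selected 7 broadcasts.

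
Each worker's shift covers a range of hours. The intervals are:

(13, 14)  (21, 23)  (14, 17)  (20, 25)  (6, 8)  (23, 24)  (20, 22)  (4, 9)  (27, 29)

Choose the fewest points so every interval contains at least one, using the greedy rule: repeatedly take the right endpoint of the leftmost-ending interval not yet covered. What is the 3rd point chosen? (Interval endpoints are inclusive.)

22

Sort by right endpoint; whenever an interval is uncovered, place a point at its right end.
By right end: [6,8]  [4,9]  [13,14]  [14,17]  [20,22]  [21,23]  [23,24]  [20,25]  [27,29]
[6,8] uncovered → point at 8; [13,14] uncovered → point at 14; [20,22] uncovered → point at 22; [23,24] uncovered → point at 24; [27,29] uncovered → point at 29.
Points: 8, 14, 22, 24, 29 (5 total).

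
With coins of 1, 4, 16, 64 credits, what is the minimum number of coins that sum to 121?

121 = 1×64 + 3×16 + 2×4 + 1×1
Total coins = 1 + 3 + 2 + 1 = 7

7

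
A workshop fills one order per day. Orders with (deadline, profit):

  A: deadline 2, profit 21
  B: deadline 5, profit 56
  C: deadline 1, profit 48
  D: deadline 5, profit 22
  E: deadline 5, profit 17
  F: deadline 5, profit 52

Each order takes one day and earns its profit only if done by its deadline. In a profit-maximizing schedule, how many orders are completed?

Take jobs in profit order; each goes to the latest open slot no later than its deadline.
Profit order: B=56 F=52 C=48 D=22 A=21 E=17
Assign: B→slot 5, F→slot 4, C→slot 1, D→slot 3, A→slot 2, E skipped.
Slots: [1:C] [2:A] [3:D] [4:F] [5:B]
5 of 6 scheduled.

5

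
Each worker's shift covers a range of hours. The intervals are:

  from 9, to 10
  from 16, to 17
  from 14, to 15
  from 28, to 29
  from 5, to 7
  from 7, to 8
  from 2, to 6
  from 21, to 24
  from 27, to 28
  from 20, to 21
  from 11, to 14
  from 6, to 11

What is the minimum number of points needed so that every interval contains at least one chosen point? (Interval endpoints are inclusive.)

7

Sort by right endpoint; whenever an interval is uncovered, place a point at its right end.
Sorted: [2,6] [5,7] [7,8] [9,10] [6,11] [11,14] [14,15] [16,17] [20,21] [21,24] [27,28] [28,29]
{[2,6],[5,7]} hit by 6; {[7,8]} hit by 8; {[9,10],[6,11]} hit by 10; {[11,14],[14,15]} hit by 14; {[16,17]} hit by 17; {[20,21],[21,24]} hit by 21; {[27,28],[28,29]} hit by 28.
Points: 6, 8, 10, 14, 17, 21, 28 (7 total).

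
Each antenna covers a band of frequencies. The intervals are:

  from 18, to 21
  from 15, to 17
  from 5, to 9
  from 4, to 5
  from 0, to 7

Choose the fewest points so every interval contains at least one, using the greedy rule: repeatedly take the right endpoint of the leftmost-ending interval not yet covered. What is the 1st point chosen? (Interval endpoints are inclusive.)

5

Process intervals by earliest right end; each time one isn't hit yet, stab at its right endpoint.
Sorted: [4,5] [0,7] [5,9] [15,17] [18,21]
{[4,5],[0,7],[5,9]} hit by 5; {[15,17]} hit by 17; {[18,21]} hit by 21.
Points: 5, 17, 21 (3 total).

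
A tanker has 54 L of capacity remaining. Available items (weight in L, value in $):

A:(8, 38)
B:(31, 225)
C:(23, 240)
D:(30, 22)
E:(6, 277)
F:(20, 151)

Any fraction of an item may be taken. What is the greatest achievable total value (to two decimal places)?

Ratios (sorted): E 46.17, C 10.43, F 7.55, B 7.26, A 4.75, D 0.73
take E (6 @ 277); take C (23 @ 240); take F (20 @ 151); take 5/31 of B → 36.29. Capacity used 54/54.
Total value = 704.29

704.29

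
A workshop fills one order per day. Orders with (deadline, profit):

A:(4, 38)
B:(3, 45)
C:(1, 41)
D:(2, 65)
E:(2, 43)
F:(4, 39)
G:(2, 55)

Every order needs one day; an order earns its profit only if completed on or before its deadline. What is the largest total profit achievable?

Profit order: D=65 G=55 B=45 E=43 C=41 F=39 A=38
Assign: D→slot 2, G→slot 1, B→slot 3, E skipped, C skipped, F→slot 4, A skipped.
Slots: [1:G] [2:D] [3:B] [4:F]
Profit = 55 + 65 + 45 + 39 = 204

204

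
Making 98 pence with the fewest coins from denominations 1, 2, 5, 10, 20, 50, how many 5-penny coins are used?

98 − 1×50→48 − 2×20→8 − 1×5→3 − 1×2→1 − 1×1→0
Count of 5: 1

1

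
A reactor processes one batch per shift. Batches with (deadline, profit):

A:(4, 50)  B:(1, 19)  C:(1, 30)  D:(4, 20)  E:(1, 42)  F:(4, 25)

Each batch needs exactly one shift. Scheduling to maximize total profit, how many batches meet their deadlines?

By profit: A(d4,50), E(d1,42), C(d1,30), F(d4,25), D(d4,20), B(d1,19)
A→slot 4; E→slot 1; C skipped; F→slot 3; D→slot 2; B skipped.
4 of 6 scheduled.

4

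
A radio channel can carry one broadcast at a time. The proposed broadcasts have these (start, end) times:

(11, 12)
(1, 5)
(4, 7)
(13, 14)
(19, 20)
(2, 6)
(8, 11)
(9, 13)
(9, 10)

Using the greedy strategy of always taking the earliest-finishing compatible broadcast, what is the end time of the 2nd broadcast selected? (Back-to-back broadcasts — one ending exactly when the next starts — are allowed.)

10

Greedy by earliest finish: after sorting by end time, pick each interval compatible with the last pick.
By end time: (1,5), (2,6), (4,7), (9,10), (8,11), (11,12), (9,13), (13,14), (19,20).
Pick (1,5); next start ≥ 5 → (9,10); next start ≥ 10 → (11,12); next start ≥ 12 → (13,14); next start ≥ 14 → (19,20).
Selected: (1,5) (9,10) (11,12) (13,14) (19,20)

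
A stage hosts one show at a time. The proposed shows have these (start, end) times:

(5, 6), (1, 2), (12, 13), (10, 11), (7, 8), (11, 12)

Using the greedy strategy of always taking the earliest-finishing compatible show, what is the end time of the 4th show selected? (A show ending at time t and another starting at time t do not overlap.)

11

Order by finish time; keep every interval that doesn't clash with the previous kept one.
Sorted by end: (1,2)  (5,6)  (7,8)  (10,11)  (11,12)  (12,13)
take (1,2); take (5,6); take (7,8); take (10,11); take (11,12); take (12,13).
Selected: (1,2) (5,6) (7,8) (10,11) (11,12) (12,13)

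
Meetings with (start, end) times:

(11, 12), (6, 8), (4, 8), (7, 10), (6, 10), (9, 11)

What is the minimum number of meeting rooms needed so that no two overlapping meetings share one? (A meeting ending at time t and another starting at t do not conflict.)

The answer is the maximum number of intervals overlapping at any instant.
starts: [4, 6, 6, 7, 9, 11]
ends:   [8, 8, 10, 10, 11, 12]
s4→1 s6→2 s6→3 s7→4  — peak 4.

4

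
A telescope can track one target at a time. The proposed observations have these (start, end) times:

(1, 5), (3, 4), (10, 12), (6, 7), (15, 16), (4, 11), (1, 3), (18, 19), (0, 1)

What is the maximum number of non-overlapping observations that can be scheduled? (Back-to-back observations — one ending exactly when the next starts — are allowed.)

Sorted by end: (0,1)  (1,3)  (3,4)  (1,5)  (6,7)  (4,11)  (10,12)  (15,16)  (18,19)
take (0,1); take (1,3); take (3,4); take (6,7); take (10,12); take (15,16); take (18,19).
Selected 7 observations.

7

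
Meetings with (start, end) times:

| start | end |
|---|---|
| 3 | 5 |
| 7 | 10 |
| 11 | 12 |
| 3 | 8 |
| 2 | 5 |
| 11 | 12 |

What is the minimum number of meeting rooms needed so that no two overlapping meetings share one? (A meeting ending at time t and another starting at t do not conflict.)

Count concurrent intervals with a sweep; the peak is the room count.
starts: [2, 3, 3, 7, 11, 11]
ends:   [5, 5, 8, 10, 12, 12]
s2→1 s3→2 s3→3  — peak 3.

3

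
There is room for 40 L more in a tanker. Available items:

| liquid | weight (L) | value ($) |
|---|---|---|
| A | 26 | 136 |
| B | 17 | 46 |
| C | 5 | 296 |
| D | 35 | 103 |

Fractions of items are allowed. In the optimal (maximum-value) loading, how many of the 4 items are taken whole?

Ratios (sorted): C 59.20, A 5.23, D 2.94, B 2.71
take C (5 @ 296); take A (26 @ 136); take 9/35 of D → 26.49. Capacity used 40/40.
2 item(s) taken whole; one partial (take 9/35 of D).

2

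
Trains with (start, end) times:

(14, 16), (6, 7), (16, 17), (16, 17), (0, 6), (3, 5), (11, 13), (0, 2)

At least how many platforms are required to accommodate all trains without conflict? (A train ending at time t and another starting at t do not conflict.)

The answer is the maximum number of intervals overlapping at any instant.
starts: [0, 0, 3, 6, 11, 14, 16, 16]
ends:   [2, 5, 6, 7, 13, 16, 17, 17]
s0→1 s0→2  — peak 2.

2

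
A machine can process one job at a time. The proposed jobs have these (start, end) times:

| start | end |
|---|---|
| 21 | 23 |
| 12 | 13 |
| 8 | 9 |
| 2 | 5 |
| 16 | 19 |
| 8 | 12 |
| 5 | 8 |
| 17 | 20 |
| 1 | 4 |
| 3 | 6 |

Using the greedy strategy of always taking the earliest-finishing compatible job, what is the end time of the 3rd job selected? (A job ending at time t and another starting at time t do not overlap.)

9

Order by finish time; keep every interval that doesn't clash with the previous kept one.
Sorted by end: (1,4)  (2,5)  (3,6)  (5,8)  (8,9)  (8,12)  (12,13)  (16,19)  (17,20)  (21,23)
take (1,4); skip (2,5); skip (3,6); take (5,8); take (8,9); skip (8,12); take (12,13); take (16,19); skip (17,20); take (21,23).
Selected: (1,4) (5,8) (8,9) (12,13) (16,19) (21,23)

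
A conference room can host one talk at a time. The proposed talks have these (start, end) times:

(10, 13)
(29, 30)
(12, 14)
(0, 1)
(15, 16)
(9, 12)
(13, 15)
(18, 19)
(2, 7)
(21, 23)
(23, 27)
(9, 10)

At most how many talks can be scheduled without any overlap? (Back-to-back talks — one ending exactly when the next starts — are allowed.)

10

Sort by end time and greedily take each interval whose start is ≥ the last chosen end.
By end time: (0,1), (2,7), (9,10), (9,12), (10,13), (12,14), (13,15), (15,16), (18,19), (21,23), (23,27), (29,30).
Pick (0,1); next start ≥ 1 → (2,7); next start ≥ 7 → (9,10); next start ≥ 10 → (10,13); next start ≥ 13 → (13,15); next start ≥ 15 → (15,16); next start ≥ 16 → (18,19); next start ≥ 19 → (21,23); next start ≥ 23 → (23,27); next start ≥ 27 → (29,30).
Selected 10 talks.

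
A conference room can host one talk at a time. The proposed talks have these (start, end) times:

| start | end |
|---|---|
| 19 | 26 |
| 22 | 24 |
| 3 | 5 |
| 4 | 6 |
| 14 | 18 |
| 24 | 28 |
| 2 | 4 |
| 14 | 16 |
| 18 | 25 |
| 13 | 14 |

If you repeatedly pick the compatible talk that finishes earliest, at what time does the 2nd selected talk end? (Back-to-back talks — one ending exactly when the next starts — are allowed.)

6

Greedy by earliest finish: after sorting by end time, pick each interval compatible with the last pick.
By end time: (2,4), (3,5), (4,6), (13,14), (14,16), (14,18), (22,24), (18,25), (19,26), (24,28).
Pick (2,4); next start ≥ 4 → (4,6); next start ≥ 6 → (13,14); next start ≥ 14 → (14,16); next start ≥ 16 → (22,24); next start ≥ 24 → (24,28).
Selected: (2,4) (4,6) (13,14) (14,16) (22,24) (24,28)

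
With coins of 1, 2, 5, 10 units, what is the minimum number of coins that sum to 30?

3

Greedy: take as many of the largest coin as possible, then repeat with the remainder.
30 − 3×10→0
Total coins = 3 = 3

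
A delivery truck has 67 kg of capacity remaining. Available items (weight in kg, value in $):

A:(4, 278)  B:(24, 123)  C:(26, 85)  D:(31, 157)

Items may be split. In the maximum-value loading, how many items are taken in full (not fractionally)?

3

Greedy by value/weight ratio, highest first.
Order: A (278/4=69.50) > B (123/24=5.12) > D (157/31=5.06) > C (85/26=3.27)
Fill: take A (4 @ 278) → take B (24 @ 123) → take D (31 @ 157) → take 8/26 of C → 26.15; 67/67 used.
3 item(s) taken whole; one partial (take 8/26 of C).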